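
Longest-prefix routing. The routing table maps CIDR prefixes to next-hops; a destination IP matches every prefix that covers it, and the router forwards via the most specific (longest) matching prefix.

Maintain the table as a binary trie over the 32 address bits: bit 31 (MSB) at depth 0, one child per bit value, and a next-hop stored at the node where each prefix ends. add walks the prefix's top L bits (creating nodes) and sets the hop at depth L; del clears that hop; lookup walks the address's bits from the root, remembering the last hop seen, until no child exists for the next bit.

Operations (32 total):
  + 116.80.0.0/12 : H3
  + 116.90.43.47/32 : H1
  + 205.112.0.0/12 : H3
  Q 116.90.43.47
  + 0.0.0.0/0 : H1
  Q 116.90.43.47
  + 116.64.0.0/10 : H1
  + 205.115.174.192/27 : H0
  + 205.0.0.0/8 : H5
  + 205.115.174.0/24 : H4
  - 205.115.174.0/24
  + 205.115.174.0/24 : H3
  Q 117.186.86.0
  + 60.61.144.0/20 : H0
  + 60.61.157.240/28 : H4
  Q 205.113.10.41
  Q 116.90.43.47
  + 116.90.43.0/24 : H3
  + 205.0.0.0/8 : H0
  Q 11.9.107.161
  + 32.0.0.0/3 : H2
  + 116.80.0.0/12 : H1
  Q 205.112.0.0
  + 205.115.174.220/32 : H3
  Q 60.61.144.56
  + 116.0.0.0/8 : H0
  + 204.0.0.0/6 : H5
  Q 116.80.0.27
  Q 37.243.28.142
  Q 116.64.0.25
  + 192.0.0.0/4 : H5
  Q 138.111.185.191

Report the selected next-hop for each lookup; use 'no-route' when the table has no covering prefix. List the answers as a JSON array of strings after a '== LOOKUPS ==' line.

Trace:
  add 116.80.0.0/12 -> H3 at depth 12
  add 116.90.43.47/32 -> H1 at depth 32
  add 205.112.0.0/12 -> H3 at depth 12
  lookup 116.90.43.47: bits 01110100010110100010101100101111 walk d0:-→d1:-→d2:-→d3:-→d4:-→d5:-→d6:-→d7:-→d8:-→d9:-→d10:-→d11:-→d12:H3→d13:-→d14:-→d15:-→d16:-→d17:-→d18:-→d19:-→d20:-→d21:-→d22:-→d23:-→d24:-→d25:-→d26:-→d27:-→d28:-→d29:-→d30:-→d31:-→d32:H1 -> H1
  add 0.0.0.0/0 -> H1 at depth 0
  lookup 116.90.43.47: bits 01110100010110100010101100101111 walk d0:H1→d1:-→d2:-→d3:-→d4:-→d5:-→d6:-→d7:-→d8:-→d9:-→d10:-→d11:-→d12:H3→d13:-→d14:-→d15:-→d16:-→d17:-→d18:-→d19:-→d20:-→d21:-→d22:-→d23:-→d24:-→d25:-→d26:-→d27:-→d28:-→d29:-→d30:-→d31:-→d32:H1 -> H1
  add 116.64.0.0/10 -> H1 at depth 10
  add 205.115.174.192/27 -> H0 at depth 27
  add 205.0.0.0/8 -> H5 at depth 8
  add 205.115.174.0/24 -> H4 at depth 24
  del 205.115.174.0/24 (clear depth 24)
  add 205.115.174.0/24 -> H3 at depth 24
  lookup 117.186.86.0: bits 0111010 walk d0:H1→d1:-→d2:-→d3:-→d4:-→d5:-→d6:-→d7:- -> H1
  add 60.61.144.0/20 -> H0 at depth 20
  add 60.61.157.240/28 -> H4 at depth 28
  lookup 205.113.10.41: bits 11001101011100 walk d0:H1→d1:-→d2:-→d3:-→d4:-→d5:-→d6:-→d7:-→d8:H5→d9:-→d10:-→d11:-→d12:H3→d13:-→d14:- -> H3
  lookup 116.90.43.47: bits 01110100010110100010101100101111 walk d0:H1→d1:-→d2:-→d3:-→d4:-→d5:-→d6:-→d7:-→d8:-→d9:-→d10:H1→d11:-→d12:H3→d13:-→d14:-→d15:-→d16:-→d17:-→d18:-→d19:-→d20:-→d21:-→d22:-→d23:-→d24:-→d25:-→d26:-→d27:-→d28:-→d29:-→d30:-→d31:-→d32:H1 -> H1
  add 116.90.43.0/24 -> H3 at depth 24
  add 205.0.0.0/8 -> H0 at depth 8
  lookup 11.9.107.161: bits 00 walk d0:H1→d1:-→d2:- -> H1
  add 32.0.0.0/3 -> H2 at depth 3
  add 116.80.0.0/12 -> H1 at depth 12
  lookup 205.112.0.0: bits 11001101011100 walk d0:H1→d1:-→d2:-→d3:-→d4:-→d5:-→d6:-→d7:-→d8:H0→d9:-→d10:-→d11:-→d12:H3→d13:-→d14:- -> H3
  add 205.115.174.220/32 -> H3 at depth 32
  lookup 60.61.144.56: bits 00111100001111011001 walk d0:H1→d1:-→d2:-→d3:H2→d4:-→d5:-→d6:-→d7:-→d8:-→d9:-→d10:-→d11:-→d12:-→d13:-→d14:-→d15:-→d16:-→d17:-→d18:-→d19:-→d20:H0 -> H0
  add 116.0.0.0/8 -> H0 at depth 8
  add 204.0.0.0/6 -> H5 at depth 6
  lookup 116.80.0.27: bits 011101000101 walk d0:H1→d1:-→d2:-→d3:-→d4:-→d5:-→d6:-→d7:-→d8:H0→d9:-→d10:H1→d11:-→d12:H1 -> H1
  lookup 37.243.28.142: bits 001 walk d0:H1→d1:-→d2:-→d3:H2 -> H2
  lookup 116.64.0.25: bits 01110100010 walk d0:H1→d1:-→d2:-→d3:-→d4:-→d5:-→d6:-→d7:-→d8:H0→d9:-→d10:H1→d11:- -> H1
  add 192.0.0.0/4 -> H5 at depth 4
  lookup 138.111.185.191: bits 1 walk d0:H1→d1:- -> H1

== LOOKUPS ==
["H1","H1","H1","H3","H1","H1","H3","H0","H1","H2","H1","H1"]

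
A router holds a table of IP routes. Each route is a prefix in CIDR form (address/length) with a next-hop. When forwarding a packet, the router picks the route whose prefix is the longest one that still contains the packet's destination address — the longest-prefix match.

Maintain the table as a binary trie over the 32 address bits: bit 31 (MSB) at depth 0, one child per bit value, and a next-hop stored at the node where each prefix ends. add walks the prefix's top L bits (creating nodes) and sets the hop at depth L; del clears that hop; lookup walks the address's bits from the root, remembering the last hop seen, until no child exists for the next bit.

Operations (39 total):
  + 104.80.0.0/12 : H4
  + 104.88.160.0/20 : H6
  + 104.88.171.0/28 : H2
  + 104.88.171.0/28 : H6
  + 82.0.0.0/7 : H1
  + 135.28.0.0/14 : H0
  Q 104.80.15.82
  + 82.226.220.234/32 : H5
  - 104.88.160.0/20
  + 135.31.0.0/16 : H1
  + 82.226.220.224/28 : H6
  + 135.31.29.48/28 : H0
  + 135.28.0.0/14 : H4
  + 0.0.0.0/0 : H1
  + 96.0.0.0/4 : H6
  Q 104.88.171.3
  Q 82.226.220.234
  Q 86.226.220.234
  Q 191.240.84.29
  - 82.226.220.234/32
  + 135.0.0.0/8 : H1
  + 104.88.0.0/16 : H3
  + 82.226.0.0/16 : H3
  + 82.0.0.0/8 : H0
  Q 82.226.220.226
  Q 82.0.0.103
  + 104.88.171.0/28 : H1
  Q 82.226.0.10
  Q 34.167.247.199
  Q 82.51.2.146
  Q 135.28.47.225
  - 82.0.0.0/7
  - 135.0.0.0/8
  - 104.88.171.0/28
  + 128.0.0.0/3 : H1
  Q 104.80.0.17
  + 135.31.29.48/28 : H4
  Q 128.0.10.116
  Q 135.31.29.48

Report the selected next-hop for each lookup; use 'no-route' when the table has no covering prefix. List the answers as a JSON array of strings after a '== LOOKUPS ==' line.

Apply in order:
  add 104.80.0.0/12 -> H4 at depth 12
  add 104.88.160.0/20 -> H6 at depth 20
  add 104.88.171.0/28 -> H2 at depth 28
  add 104.88.171.0/28 -> H6 at depth 28
  add 82.0.0.0/7 -> H1 at depth 7
  add 135.28.0.0/14 -> H0 at depth 14
  Q 104.80.15.82: descend 011010000101 ; hops seen [H4] ; pick H4
  add 82.226.220.234/32 -> H5 at depth 32
  del 104.88.160.0/20 (clear depth 20)
  add 135.31.0.0/16 -> H1 at depth 16
  add 82.226.220.224/28 -> H6 at depth 28
  add 135.31.29.48/28 -> H0 at depth 28
  add 135.28.0.0/14 -> H4 at depth 14
  add 0.0.0.0/0 -> H1 at depth 0
  add 96.0.0.0/4 -> H6 at depth 4
  Q 104.88.171.3: descend 0110100001011000101010110000 ; hops seen [H1,H6,H4,H6] ; pick H6
  Q 82.226.220.234: descend 01010010111000101101110011101010 ; hops seen [H1,H1,H6,H5] ; pick H5
  Q 86.226.220.234: descend 01010 ; hops seen [H1] ; pick H1
  Q 191.240.84.29: descend 10 ; hops seen [H1] ; pick H1
  del 82.226.220.234/32 (clear depth 32)
  add 135.0.0.0/8 -> H1 at depth 8
  add 104.88.0.0/16 -> H3 at depth 16
  add 82.226.0.0/16 -> H3 at depth 16
  add 82.0.0.0/8 -> H0 at depth 8
  Q 82.226.220.226: descend 0101001011100010110111001110 ; hops seen [H1,H1,H0,H3,H6] ; pick H6
  Q 82.0.0.103: descend 01010010 ; hops seen [H1,H1,H0] ; pick H0
  add 104.88.171.0/28 -> H1 at depth 28
  Q 82.226.0.10: descend 0101001011100010 ; hops seen [H1,H1,H0,H3] ; pick H3
  Q 34.167.247.199: descend 0 ; hops seen [H1] ; pick H1
  Q 82.51.2.146: descend 01010010 ; hops seen [H1,H1,H0] ; pick H0
  Q 135.28.47.225: descend 10000111000111 ; hops seen [H1,H1,H4] ; pick H4
  del 82.0.0.0/7 (clear depth 7)
  del 135.0.0.0/8 (clear depth 8)
  del 104.88.171.0/28 (clear depth 28)
  add 128.0.0.0/3 -> H1 at depth 3
  Q 104.80.0.17: descend 011010000101 ; hops seen [H1,H6,H4] ; pick H4
  add 135.31.29.48/28 -> H4 at depth 28
  Q 128.0.10.116: descend 10000 ; hops seen [H1,H1] ; pick H1
  Q 135.31.29.48: descend 1000011100011111000111010011 ; hops seen [H1,H1,H4,H1,H4] ; pick H4

== LOOKUPS ==
["H4","H6","H5","H1","H1","H6","H0","H3","H1","H0","H4","H4","H1","H4"]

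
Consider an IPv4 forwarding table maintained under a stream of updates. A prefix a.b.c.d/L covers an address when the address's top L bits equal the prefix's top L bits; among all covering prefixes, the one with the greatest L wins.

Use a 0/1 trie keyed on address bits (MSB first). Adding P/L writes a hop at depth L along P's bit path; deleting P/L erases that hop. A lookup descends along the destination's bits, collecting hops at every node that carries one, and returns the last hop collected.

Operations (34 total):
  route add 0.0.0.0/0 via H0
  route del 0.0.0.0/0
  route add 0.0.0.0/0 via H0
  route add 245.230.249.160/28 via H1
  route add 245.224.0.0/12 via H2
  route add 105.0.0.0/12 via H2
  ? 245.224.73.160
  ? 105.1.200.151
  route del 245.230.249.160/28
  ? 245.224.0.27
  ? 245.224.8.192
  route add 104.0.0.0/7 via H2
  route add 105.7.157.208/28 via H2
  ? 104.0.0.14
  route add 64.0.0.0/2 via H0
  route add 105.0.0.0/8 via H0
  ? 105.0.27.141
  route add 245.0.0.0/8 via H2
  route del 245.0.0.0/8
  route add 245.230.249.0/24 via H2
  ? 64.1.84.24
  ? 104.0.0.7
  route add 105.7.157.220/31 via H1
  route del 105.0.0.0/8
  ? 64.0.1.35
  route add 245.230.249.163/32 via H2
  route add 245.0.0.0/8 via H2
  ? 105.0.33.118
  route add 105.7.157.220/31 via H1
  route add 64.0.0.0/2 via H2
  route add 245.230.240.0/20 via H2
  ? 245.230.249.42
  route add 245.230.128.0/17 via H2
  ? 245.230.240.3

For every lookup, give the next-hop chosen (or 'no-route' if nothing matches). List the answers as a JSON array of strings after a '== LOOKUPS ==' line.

Trace:
  add 0.0.0.0/0 -> H0 at depth 0
  del 0.0.0.0/0 (clear depth 0)
  add 0.0.0.0/0 -> H0 at depth 0
  add 245.230.249.160/28 -> H1 at depth 28
  add 245.224.0.0/12 -> H2 at depth 12
  add 105.0.0.0/12 -> H2 at depth 12
  Q 245.224.73.160: descend 1111010111100 ; hops seen [H0,H2] ; pick H2
  Q 105.1.200.151: descend 011010010000 ; hops seen [H0,H2] ; pick H2
  del 245.230.249.160/28 (clear depth 28)
  Q 245.224.0.27: descend 1111010111100 ; hops seen [H0,H2] ; pick H2
  Q 245.224.8.192: descend 1111010111100 ; hops seen [H0,H2] ; pick H2
  add 104.0.0.0/7 -> H2 at depth 7
  add 105.7.157.208/28 -> H2 at depth 28
  Q 104.0.0.14: descend 0110100 ; hops seen [H0,H2] ; pick H2
  add 64.0.0.0/2 -> H0 at depth 2
  add 105.0.0.0/8 -> H0 at depth 8
  Q 105.0.27.141: descend 0110100100000 ; hops seen [H0,H0,H2,H0,H2] ; pick H2
  add 245.0.0.0/8 -> H2 at depth 8
  del 245.0.0.0/8 (clear depth 8)
  add 245.230.249.0/24 -> H2 at depth 24
  Q 64.1.84.24: descend 01 ; hops seen [H0,H0] ; pick H0
  Q 104.0.0.7: descend 0110100 ; hops seen [H0,H0,H2] ; pick H2
  add 105.7.157.220/31 -> H1 at depth 31
  del 105.0.0.0/8 (clear depth 8)
  Q 64.0.1.35: descend 01 ; hops seen [H0,H0] ; pick H0
  add 245.230.249.163/32 -> H2 at depth 32
  add 245.0.0.0/8 -> H2 at depth 8
  Q 105.0.33.118: descend 0110100100000 ; hops seen [H0,H0,H2,H2] ; pick H2
  add 105.7.157.220/31 -> H1 at depth 31
  add 64.0.0.0/2 -> H2 at depth 2
  add 245.230.240.0/20 -> H2 at depth 20
  Q 245.230.249.42: descend 111101011110011011111001 ; hops seen [H0,H2,H2,H2,H2] ; pick H2
  add 245.230.128.0/17 -> H2 at depth 17
  Q 245.230.240.3: descend 11110101111001101111 ; hops seen [H0,H2,H2,H2,H2] ; pick H2

== LOOKUPS ==
["H2","H2","H2","H2","H2","H2","H0","H2","H0","H2","H2","H2"]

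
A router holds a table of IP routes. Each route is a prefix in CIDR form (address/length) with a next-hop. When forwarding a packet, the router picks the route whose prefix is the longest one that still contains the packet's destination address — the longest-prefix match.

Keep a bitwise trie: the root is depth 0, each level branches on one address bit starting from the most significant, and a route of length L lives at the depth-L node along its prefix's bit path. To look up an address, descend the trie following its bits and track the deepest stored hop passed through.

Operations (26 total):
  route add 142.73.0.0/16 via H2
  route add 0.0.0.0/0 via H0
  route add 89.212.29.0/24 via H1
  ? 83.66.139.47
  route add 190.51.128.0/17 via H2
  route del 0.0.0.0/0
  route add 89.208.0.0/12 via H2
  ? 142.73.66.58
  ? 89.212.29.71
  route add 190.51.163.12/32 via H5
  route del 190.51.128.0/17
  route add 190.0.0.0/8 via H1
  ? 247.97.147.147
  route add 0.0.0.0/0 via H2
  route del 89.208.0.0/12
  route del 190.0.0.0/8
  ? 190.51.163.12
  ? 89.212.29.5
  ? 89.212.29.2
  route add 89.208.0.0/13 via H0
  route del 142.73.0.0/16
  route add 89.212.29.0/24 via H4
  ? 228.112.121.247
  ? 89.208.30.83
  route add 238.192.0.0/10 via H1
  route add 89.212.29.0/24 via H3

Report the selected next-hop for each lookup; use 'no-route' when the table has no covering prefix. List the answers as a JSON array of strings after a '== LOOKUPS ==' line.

Apply in order:
  add 142.73.0.0/16 -> H2 at depth 16
  add 0.0.0.0/0 -> H0 at depth 0
  add 89.212.29.0/24 -> H1 at depth 24
  lookup 83.66.139.47: bits 0101 walk d0:H0→d1:-→d2:-→d3:-→d4:- -> H0
  add 190.51.128.0/17 -> H2 at depth 17
  del 0.0.0.0/0 (clear depth 0)
  add 89.208.0.0/12 -> H2 at depth 12
  lookup 142.73.66.58: bits 1000111001001001 walk d0:-→d1:-→d2:-→d3:-→d4:-→d5:-→d6:-→d7:-→d8:-→d9:-→d10:-→d11:-→d12:-→d13:-→d14:-→d15:-→d16:H2 -> H2
  lookup 89.212.29.71: bits 010110011101010000011101 walk d0:-→d1:-→d2:-→d3:-→d4:-→d5:-→d6:-→d7:-→d8:-→d9:-→d10:-→d11:-→d12:H2→d13:-→d14:-→d15:-→d16:-→d17:-→d18:-→d19:-→d20:-→d21:-→d22:-→d23:-→d24:H1 -> H1
  add 190.51.163.12/32 -> H5 at depth 32
  del 190.51.128.0/17 (clear depth 17)
  add 190.0.0.0/8 -> H1 at depth 8
  lookup 247.97.147.147: bits 1 walk d0:-→d1:- -> no-route
  add 0.0.0.0/0 -> H2 at depth 0
  del 89.208.0.0/12 (clear depth 12)
  del 190.0.0.0/8 (clear depth 8)
  lookup 190.51.163.12: bits 10111110001100111010001100001100 walk d0:H2→d1:-→d2:-→d3:-→d4:-→d5:-→d6:-→d7:-→d8:-→d9:-→d10:-→d11:-→d12:-→d13:-→d14:-→d15:-→d16:-→d17:-→d18:-→d19:-→d20:-→d21:-→d22:-→d23:-→d24:-→d25:-→d26:-→d27:-→d28:-→d29:-→d30:-→d31:-→d32:H5 -> H5
  lookup 89.212.29.5: bits 010110011101010000011101 walk d0:H2→d1:-→d2:-→d3:-→d4:-→d5:-→d6:-→d7:-→d8:-→d9:-→d10:-→d11:-→d12:-→d13:-→d14:-→d15:-→d16:-→d17:-→d18:-→d19:-→d20:-→d21:-→d22:-→d23:-→d24:H1 -> H1
  lookup 89.212.29.2: bits 010110011101010000011101 walk d0:H2→d1:-→d2:-→d3:-→d4:-→d5:-→d6:-→d7:-→d8:-→d9:-→d10:-→d11:-→d12:-→d13:-→d14:-→d15:-→d16:-→d17:-→d18:-→d19:-→d20:-→d21:-→d22:-→d23:-→d24:H1 -> H1
  add 89.208.0.0/13 -> H0 at depth 13
  del 142.73.0.0/16 (clear depth 16)
  add 89.212.29.0/24 -> H4 at depth 24
  lookup 228.112.121.247: bits 1 walk d0:H2→d1:- -> H2
  lookup 89.208.30.83: bits 0101100111010 walk d0:H2→d1:-→d2:-→d3:-→d4:-→d5:-→d6:-→d7:-→d8:-→d9:-→d10:-→d11:-→d12:-→d13:H0 -> H0
  add 238.192.0.0/10 -> H1 at depth 10
  add 89.212.29.0/24 -> H3 at depth 24

== LOOKUPS ==
["H0","H2","H1","no-route","H5","H1","H1","H2","H0"]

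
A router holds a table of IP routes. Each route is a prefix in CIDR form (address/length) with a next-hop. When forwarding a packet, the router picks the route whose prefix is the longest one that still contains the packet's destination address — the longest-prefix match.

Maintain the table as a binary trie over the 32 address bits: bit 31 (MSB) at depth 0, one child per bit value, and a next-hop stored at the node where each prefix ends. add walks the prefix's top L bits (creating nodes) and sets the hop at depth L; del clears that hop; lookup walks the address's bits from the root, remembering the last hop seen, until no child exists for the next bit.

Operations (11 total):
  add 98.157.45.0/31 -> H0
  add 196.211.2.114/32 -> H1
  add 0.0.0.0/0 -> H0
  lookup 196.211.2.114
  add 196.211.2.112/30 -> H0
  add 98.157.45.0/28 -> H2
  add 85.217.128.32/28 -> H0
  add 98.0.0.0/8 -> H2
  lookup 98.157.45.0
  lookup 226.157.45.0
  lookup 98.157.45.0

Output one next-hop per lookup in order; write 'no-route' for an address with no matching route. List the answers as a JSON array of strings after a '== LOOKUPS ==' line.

Process each operation:
  + 98.157.45.0/31 (H0) depth=31
  + 196.211.2.114/32 (H1) depth=32
  + 0.0.0.0/0 (H0) depth=0
  ? 196.211.2.114  path d0:H0→d1:-→d2:-→d3:-→d4:-→d5:-→d6:-→d7:-→d8:-→d9:-→d10:-→d11:-→d12:-→d13:-→d14:-→d15:-→d16:-→d17:-→d18:-→d19:-→d20:-→d21:-→d22:-→d23:-→d24:-→d25:-→d26:-→d27:-→d28:-→d29:-→d30:-→d31:-→d32:H1  best=H1
  + 196.211.2.112/30 (H0) depth=30
  + 98.157.45.0/28 (H2) depth=28
  + 85.217.128.32/28 (H0) depth=28
  + 98.0.0.0/8 (H2) depth=8
  ? 98.157.45.0  path d0:H0→d1:-→d2:-→d3:-→d4:-→d5:-→d6:-→d7:-→d8:H2→d9:-→d10:-→d11:-→d12:-→d13:-→d14:-→d15:-→d16:-→d17:-→d18:-→d19:-→d20:-→d21:-→d22:-→d23:-→d24:-→d25:-→d26:-→d27:-→d28:H2→d29:-→d30:-→d31:H0  best=H0
  ? 226.157.45.0  path d0:H0→d1:-→d2:-  best=H0
  ? 98.157.45.0  path d0:H0→d1:-→d2:-→d3:-→d4:-→d5:-→d6:-→d7:-→d8:H2→d9:-→d10:-→d11:-→d12:-→d13:-→d14:-→d15:-→d16:-→d17:-→d18:-→d19:-→d20:-→d21:-→d22:-→d23:-→d24:-→d25:-→d26:-→d27:-→d28:H2→d29:-→d30:-→d31:H0  best=H0

== LOOKUPS ==
["H1","H0","H0","H0"]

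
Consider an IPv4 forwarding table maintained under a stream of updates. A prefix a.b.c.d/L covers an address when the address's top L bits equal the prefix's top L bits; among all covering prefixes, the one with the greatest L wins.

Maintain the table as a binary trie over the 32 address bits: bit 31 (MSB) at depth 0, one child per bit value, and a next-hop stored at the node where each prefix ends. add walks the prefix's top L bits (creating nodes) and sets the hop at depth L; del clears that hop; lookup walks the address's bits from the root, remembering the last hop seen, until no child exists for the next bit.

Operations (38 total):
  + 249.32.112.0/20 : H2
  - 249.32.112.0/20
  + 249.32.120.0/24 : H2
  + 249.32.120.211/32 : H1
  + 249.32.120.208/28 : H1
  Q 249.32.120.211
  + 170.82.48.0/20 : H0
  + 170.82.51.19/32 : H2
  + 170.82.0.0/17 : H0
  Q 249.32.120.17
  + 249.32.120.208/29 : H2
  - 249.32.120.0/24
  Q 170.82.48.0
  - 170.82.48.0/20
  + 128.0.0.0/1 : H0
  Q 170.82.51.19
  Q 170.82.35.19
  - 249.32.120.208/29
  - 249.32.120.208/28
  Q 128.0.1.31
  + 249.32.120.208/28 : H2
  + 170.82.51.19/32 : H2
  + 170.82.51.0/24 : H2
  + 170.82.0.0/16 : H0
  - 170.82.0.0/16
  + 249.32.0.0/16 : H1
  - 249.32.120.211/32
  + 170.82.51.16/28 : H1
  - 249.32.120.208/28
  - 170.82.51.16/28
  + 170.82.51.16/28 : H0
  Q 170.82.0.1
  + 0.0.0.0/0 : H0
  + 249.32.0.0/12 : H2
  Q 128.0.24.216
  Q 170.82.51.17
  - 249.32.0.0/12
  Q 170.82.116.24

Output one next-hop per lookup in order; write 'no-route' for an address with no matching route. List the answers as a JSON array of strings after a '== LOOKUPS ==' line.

Trace:
  + 249.32.112.0/20 (H2) depth=20
  del 249.32.112.0/20 (clear depth 20)
  + 249.32.120.0/24 (H2) depth=24
  + 249.32.120.211/32 (H1) depth=32
  + 249.32.120.208/28 (H1) depth=28
  lookup 249.32.120.211: bits 11111001001000000111100011010011 walk d0:-→d1:-→d2:-→d3:-→d4:-→d5:-→d6:-→d7:-→d8:-→d9:-→d10:-→d11:-→d12:-→d13:-→d14:-→d15:-→d16:-→d17:-→d18:-→d19:-→d20:-→d21:-→d22:-→d23:-→d24:H2→d25:-→d26:-→d27:-→d28:H1→d29:-→d30:-→d31:-→d32:H1 -> H1
  + 170.82.48.0/20 (H0) depth=20
  + 170.82.51.19/32 (H2) depth=32
  + 170.82.0.0/17 (H0) depth=17
  lookup 249.32.120.17: bits 111110010010000001111000 walk d0:-→d1:-→d2:-→d3:-→d4:-→d5:-→d6:-→d7:-→d8:-→d9:-→d10:-→d11:-→d12:-→d13:-→d14:-→d15:-→d16:-→d17:-→d18:-→d19:-→d20:-→d21:-→d22:-→d23:-→d24:H2 -> H2
  + 249.32.120.208/29 (H2) depth=29
  del 249.32.120.0/24 (clear depth 24)
  lookup 170.82.48.0: bits 1010101001010010001100 walk d0:-→d1:-→d2:-→d3:-→d4:-→d5:-→d6:-→d7:-→d8:-→d9:-→d10:-→d11:-→d12:-→d13:-→d14:-→d15:-→d16:-→d17:H0→d18:-→d19:-→d20:H0→d21:-→d22:- -> H0
  del 170.82.48.0/20 (clear depth 20)
  + 128.0.0.0/1 (H0) depth=1
  lookup 170.82.51.19: bits 10101010010100100011001100010011 walk d0:-→d1:H0→d2:-→d3:-→d4:-→d5:-→d6:-→d7:-→d8:-→d9:-→d10:-→d11:-→d12:-→d13:-→d14:-→d15:-→d16:-→d17:H0→d18:-→d19:-→d20:-→d21:-→d22:-→d23:-→d24:-→d25:-→d26:-→d27:-→d28:-→d29:-→d30:-→d31:-→d32:H2 -> H2
  lookup 170.82.35.19: bits 1010101001010010001 walk d0:-→d1:H0→d2:-→d3:-→d4:-→d5:-→d6:-→d7:-→d8:-→d9:-→d10:-→d11:-→d12:-→d13:-→d14:-→d15:-→d16:-→d17:H0→d18:-→d19:- -> H0
  del 249.32.120.208/29 (clear depth 29)
  del 249.32.120.208/28 (clear depth 28)
  lookup 128.0.1.31: bits 10 walk d0:-→d1:H0→d2:- -> H0
  + 249.32.120.208/28 (H2) depth=28
  + 170.82.51.19/32 (H2) depth=32
  + 170.82.51.0/24 (H2) depth=24
  + 170.82.0.0/16 (H0) depth=16
  del 170.82.0.0/16 (clear depth 16)
  + 249.32.0.0/16 (H1) depth=16
  del 249.32.120.211/32 (clear depth 32)
  + 170.82.51.16/28 (H1) depth=28
  del 249.32.120.208/28 (clear depth 28)
  del 170.82.51.16/28 (clear depth 28)
  + 170.82.51.16/28 (H0) depth=28
  lookup 170.82.0.1: bits 101010100101001000 walk d0:-→d1:H0→d2:-→d3:-→d4:-→d5:-→d6:-→d7:-→d8:-→d9:-→d10:-→d11:-→d12:-→d13:-→d14:-→d15:-→d16:-→d17:H0→d18:- -> H0
  + 0.0.0.0/0 (H0) depth=0
  + 249.32.0.0/12 (H2) depth=12
  lookup 128.0.24.216: bits 10 walk d0:H0→d1:H0→d2:- -> H0
  lookup 170.82.51.17: bits 101010100101001000110011000100 walk d0:H0→d1:H0→d2:-→d3:-→d4:-→d5:-→d6:-→d7:-→d8:-→d9:-→d10:-→d11:-→d12:-→d13:-→d14:-→d15:-→d16:-→d17:H0→d18:-→d19:-→d20:-→d21:-→d22:-→d23:-→d24:H2→d25:-→d26:-→d27:-→d28:H0→d29:-→d30:- -> H0
  del 249.32.0.0/12 (clear depth 12)
  lookup 170.82.116.24: bits 10101010010100100 walk d0:H0→d1:H0→d2:-→d3:-→d4:-→d5:-→d6:-→d7:-→d8:-→d9:-→d10:-→d11:-→d12:-→d13:-→d14:-→d15:-→d16:-→d17:H0 -> H0

== LOOKUPS ==
["H1","H2","H0","H2","H0","H0","H0","H0","H0","H0"]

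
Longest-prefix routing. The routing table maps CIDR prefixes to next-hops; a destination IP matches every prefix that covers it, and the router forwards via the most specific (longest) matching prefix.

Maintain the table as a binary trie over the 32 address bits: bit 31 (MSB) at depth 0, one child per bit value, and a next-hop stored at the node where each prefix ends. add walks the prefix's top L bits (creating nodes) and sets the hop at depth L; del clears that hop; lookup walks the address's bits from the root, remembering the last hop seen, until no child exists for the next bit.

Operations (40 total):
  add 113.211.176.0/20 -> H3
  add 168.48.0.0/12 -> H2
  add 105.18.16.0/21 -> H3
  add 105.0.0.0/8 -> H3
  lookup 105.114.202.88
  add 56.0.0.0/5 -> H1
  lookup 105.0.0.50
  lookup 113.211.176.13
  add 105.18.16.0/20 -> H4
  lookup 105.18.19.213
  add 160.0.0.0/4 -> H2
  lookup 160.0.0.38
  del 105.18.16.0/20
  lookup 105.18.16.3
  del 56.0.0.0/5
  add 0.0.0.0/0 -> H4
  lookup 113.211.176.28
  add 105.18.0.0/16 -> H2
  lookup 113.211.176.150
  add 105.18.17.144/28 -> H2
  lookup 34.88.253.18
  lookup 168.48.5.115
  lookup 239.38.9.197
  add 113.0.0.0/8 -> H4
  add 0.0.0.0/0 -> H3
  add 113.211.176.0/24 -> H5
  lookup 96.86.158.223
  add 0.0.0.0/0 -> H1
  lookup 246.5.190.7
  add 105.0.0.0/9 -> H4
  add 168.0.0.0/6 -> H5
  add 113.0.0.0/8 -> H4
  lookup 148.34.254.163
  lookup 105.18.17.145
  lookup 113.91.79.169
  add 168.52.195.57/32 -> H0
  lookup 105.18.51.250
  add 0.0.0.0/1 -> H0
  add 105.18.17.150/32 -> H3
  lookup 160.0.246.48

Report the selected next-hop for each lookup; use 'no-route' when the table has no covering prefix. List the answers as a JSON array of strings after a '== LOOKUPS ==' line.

Process each operation:
  add 113.211.176.0/20 -> H3 at depth 20
  add 168.48.0.0/12 -> H2 at depth 12
  add 105.18.16.0/21 -> H3 at depth 21
  add 105.0.0.0/8 -> H3 at depth 8
  Q 105.114.202.88: descend 011010010 ; hops seen [H3] ; pick H3
  add 56.0.0.0/5 -> H1 at depth 5
  Q 105.0.0.50: descend 01101001000 ; hops seen [H3] ; pick H3
  Q 113.211.176.13: descend 01110001110100111011 ; hops seen [H3] ; pick H3
  add 105.18.16.0/20 -> H4 at depth 20
  Q 105.18.19.213: descend 011010010001001000010 ; hops seen [H3,H4,H3] ; pick H3
  add 160.0.0.0/4 -> H2 at depth 4
  Q 160.0.0.38: descend 1010 ; hops seen [H2] ; pick H2
  - 105.18.16.0/20 clear@20
  Q 105.18.16.3: descend 011010010001001000010 ; hops seen [H3,H3] ; pick H3
  - 56.0.0.0/5 clear@5
  add 0.0.0.0/0 -> H4 at depth 0
  Q 113.211.176.28: descend 01110001110100111011 ; hops seen [H4,H3] ; pick H3
  add 105.18.0.0/16 -> H2 at depth 16
  Q 113.211.176.150: descend 01110001110100111011 ; hops seen [H4,H3] ; pick H3
  add 105.18.17.144/28 -> H2 at depth 28
  Q 34.88.253.18: descend 001 ; hops seen [H4] ; pick H4
  Q 168.48.5.115: descend 101010000011 ; hops seen [H4,H2,H2] ; pick H2
  Q 239.38.9.197: descend 1 ; hops seen [H4] ; pick H4
  add 113.0.0.0/8 -> H4 at depth 8
  add 0.0.0.0/0 -> H3 at depth 0
  add 113.211.176.0/24 -> H5 at depth 24
  Q 96.86.158.223: descend 0110 ; hops seen [H3] ; pick H3
  add 0.0.0.0/0 -> H1 at depth 0
  Q 246.5.190.7: descend 1 ; hops seen [H1] ; pick H1
  add 105.0.0.0/9 -> H4 at depth 9
  add 168.0.0.0/6 -> H5 at depth 6
  add 113.0.0.0/8 -> H4 at depth 8
  Q 148.34.254.163: descend 10 ; hops seen [H1] ; pick H1
  Q 105.18.17.145: descend 0110100100010010000100011001 ; hops seen [H1,H3,H4,H2,H3,H2] ; pick H2
  Q 113.91.79.169: descend 01110001 ; hops seen [H1,H4] ; pick H4
  add 168.52.195.57/32 -> H0 at depth 32
  Q 105.18.51.250: descend 011010010001001000 ; hops seen [H1,H3,H4,H2] ; pick H2
  add 0.0.0.0/1 -> H0 at depth 1
  add 105.18.17.150/32 -> H3 at depth 32
  Q 160.0.246.48: descend 1010 ; hops seen [H1,H2] ; pick H2

== LOOKUPS ==
["H3","H3","H3","H3","H2","H3","H3","H3","H4","H2","H4","H3","H1","H1","H2","H4","H2","H2"]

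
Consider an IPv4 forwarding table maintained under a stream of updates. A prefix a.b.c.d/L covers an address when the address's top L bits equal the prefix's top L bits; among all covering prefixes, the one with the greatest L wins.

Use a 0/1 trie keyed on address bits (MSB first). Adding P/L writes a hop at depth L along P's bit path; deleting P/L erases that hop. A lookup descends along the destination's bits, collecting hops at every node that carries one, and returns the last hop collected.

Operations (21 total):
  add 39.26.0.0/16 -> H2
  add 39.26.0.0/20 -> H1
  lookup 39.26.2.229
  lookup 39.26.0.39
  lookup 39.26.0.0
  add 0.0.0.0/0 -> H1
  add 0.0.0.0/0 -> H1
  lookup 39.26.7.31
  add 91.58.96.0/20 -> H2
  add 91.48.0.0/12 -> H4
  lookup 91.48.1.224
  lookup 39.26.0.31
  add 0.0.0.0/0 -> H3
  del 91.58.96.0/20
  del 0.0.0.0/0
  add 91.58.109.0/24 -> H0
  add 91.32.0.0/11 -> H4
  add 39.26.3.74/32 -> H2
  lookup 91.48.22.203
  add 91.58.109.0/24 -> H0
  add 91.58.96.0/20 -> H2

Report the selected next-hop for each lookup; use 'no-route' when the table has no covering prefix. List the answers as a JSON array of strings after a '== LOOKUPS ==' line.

Apply in order:
  add 39.26.0.0/16 -> H2 at depth 16
  add 39.26.0.0/20 -> H1 at depth 20
  lookup 39.26.2.229: bits 00100111000110100000 walk d0:-→d1:-→d2:-→d3:-→d4:-→d5:-→d6:-→d7:-→d8:-→d9:-→d10:-→d11:-→d12:-→d13:-→d14:-→d15:-→d16:H2→d17:-→d18:-→d19:-→d20:H1 -> H1
  lookup 39.26.0.39: bits 00100111000110100000 walk d0:-→d1:-→d2:-→d3:-→d4:-→d5:-→d6:-→d7:-→d8:-→d9:-→d10:-→d11:-→d12:-→d13:-→d14:-→d15:-→d16:H2→d17:-→d18:-→d19:-→d20:H1 -> H1
  lookup 39.26.0.0: bits 00100111000110100000 walk d0:-→d1:-→d2:-→d3:-→d4:-→d5:-→d6:-→d7:-→d8:-→d9:-→d10:-→d11:-→d12:-→d13:-→d14:-→d15:-→d16:H2→d17:-→d18:-→d19:-→d20:H1 -> H1
  add 0.0.0.0/0 -> H1 at depth 0
  add 0.0.0.0/0 -> H1 at depth 0
  lookup 39.26.7.31: bits 00100111000110100000 walk d0:H1→d1:-→d2:-→d3:-→d4:-→d5:-→d6:-→d7:-→d8:-→d9:-→d10:-→d11:-→d12:-→d13:-→d14:-→d15:-→d16:H2→d17:-→d18:-→d19:-→d20:H1 -> H1
  add 91.58.96.0/20 -> H2 at depth 20
  add 91.48.0.0/12 -> H4 at depth 12
  lookup 91.48.1.224: bits 010110110011 walk d0:H1→d1:-→d2:-→d3:-→d4:-→d5:-→d6:-→d7:-→d8:-→d9:-→d10:-→d11:-→d12:H4 -> H4
  lookup 39.26.0.31: bits 00100111000110100000 walk d0:H1→d1:-→d2:-→d3:-→d4:-→d5:-→d6:-→d7:-→d8:-→d9:-→d10:-→d11:-→d12:-→d13:-→d14:-→d15:-→d16:H2→d17:-→d18:-→d19:-→d20:H1 -> H1
  add 0.0.0.0/0 -> H3 at depth 0
  - 91.58.96.0/20 clear@20
  - 0.0.0.0/0 clear@0
  add 91.58.109.0/24 -> H0 at depth 24
  add 91.32.0.0/11 -> H4 at depth 11
  add 39.26.3.74/32 -> H2 at depth 32
  lookup 91.48.22.203: bits 010110110011 walk d0:-→d1:-→d2:-→d3:-→d4:-→d5:-→d6:-→d7:-→d8:-→d9:-→d10:-→d11:H4→d12:H4 -> H4
  add 91.58.109.0/24 -> H0 at depth 24
  add 91.58.96.0/20 -> H2 at depth 20

== LOOKUPS ==
["H1","H1","H1","H1","H4","H1","H4"]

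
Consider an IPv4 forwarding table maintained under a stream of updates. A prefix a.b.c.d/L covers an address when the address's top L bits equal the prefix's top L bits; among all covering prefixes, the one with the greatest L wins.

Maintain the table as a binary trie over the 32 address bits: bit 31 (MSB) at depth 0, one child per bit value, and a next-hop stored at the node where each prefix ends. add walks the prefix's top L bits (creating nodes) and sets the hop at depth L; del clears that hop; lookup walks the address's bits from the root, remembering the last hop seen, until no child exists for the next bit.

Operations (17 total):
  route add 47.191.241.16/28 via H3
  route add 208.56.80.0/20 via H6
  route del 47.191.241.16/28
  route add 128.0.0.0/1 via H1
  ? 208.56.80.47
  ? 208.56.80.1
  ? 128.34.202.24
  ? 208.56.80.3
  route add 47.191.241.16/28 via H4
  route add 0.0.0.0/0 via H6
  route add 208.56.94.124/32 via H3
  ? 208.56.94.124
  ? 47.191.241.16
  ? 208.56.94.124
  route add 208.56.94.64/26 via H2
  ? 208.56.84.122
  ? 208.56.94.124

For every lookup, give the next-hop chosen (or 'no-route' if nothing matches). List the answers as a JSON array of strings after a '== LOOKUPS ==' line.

Process each operation:
  add 47.191.241.16/28 -> H3 at depth 28
  add 208.56.80.0/20 -> H6 at depth 20
  - 47.191.241.16/28 clear@28
  add 128.0.0.0/1 -> H1 at depth 1
  ? 208.56.80.47  path d0:-→d1:H1→d2:-→d3:-→d4:-→d5:-→d6:-→d7:-→d8:-→d9:-→d10:-→d11:-→d12:-→d13:-→d14:-→d15:-→d16:-→d17:-→d18:-→d19:-→d20:H6  best=H6
  ? 208.56.80.1  path d0:-→d1:H1→d2:-→d3:-→d4:-→d5:-→d6:-→d7:-→d8:-→d9:-→d10:-→d11:-→d12:-→d13:-→d14:-→d15:-→d16:-→d17:-→d18:-→d19:-→d20:H6  best=H6
  ? 128.34.202.24  path d0:-→d1:H1  best=H1
  ? 208.56.80.3  path d0:-→d1:H1→d2:-→d3:-→d4:-→d5:-→d6:-→d7:-→d8:-→d9:-→d10:-→d11:-→d12:-→d13:-→d14:-→d15:-→d16:-→d17:-→d18:-→d19:-→d20:H6  best=H6
  add 47.191.241.16/28 -> H4 at depth 28
  add 0.0.0.0/0 -> H6 at depth 0
  add 208.56.94.124/32 -> H3 at depth 32
  ? 208.56.94.124  path d0:H6→d1:H1→d2:-→d3:-→d4:-→d5:-→d6:-→d7:-→d8:-→d9:-→d10:-→d11:-→d12:-→d13:-→d14:-→d15:-→d16:-→d17:-→d18:-→d19:-→d20:H6→d21:-→d22:-→d23:-→d24:-→d25:-→d26:-→d27:-→d28:-→d29:-→d30:-→d31:-→d32:H3  best=H3
  ? 47.191.241.16  path d0:H6→d1:-→d2:-→d3:-→d4:-→d5:-→d6:-→d7:-→d8:-→d9:-→d10:-→d11:-→d12:-→d13:-→d14:-→d15:-→d16:-→d17:-→d18:-→d19:-→d20:-→d21:-→d22:-→d23:-→d24:-→d25:-→d26:-→d27:-→d28:H4  best=H4
  ? 208.56.94.124  path d0:H6→d1:H1→d2:-→d3:-→d4:-→d5:-→d6:-→d7:-→d8:-→d9:-→d10:-→d11:-→d12:-→d13:-→d14:-→d15:-→d16:-→d17:-→d18:-→d19:-→d20:H6→d21:-→d22:-→d23:-→d24:-→d25:-→d26:-→d27:-→d28:-→d29:-→d30:-→d31:-→d32:H3  best=H3
  add 208.56.94.64/26 -> H2 at depth 26
  ? 208.56.84.122  path d0:H6→d1:H1→d2:-→d3:-→d4:-→d5:-→d6:-→d7:-→d8:-→d9:-→d10:-→d11:-→d12:-→d13:-→d14:-→d15:-→d16:-→d17:-→d18:-→d19:-→d20:H6  best=H6
  ? 208.56.94.124  path d0:H6→d1:H1→d2:-→d3:-→d4:-→d5:-→d6:-→d7:-→d8:-→d9:-→d10:-→d11:-→d12:-→d13:-→d14:-→d15:-→d16:-→d17:-→d18:-→d19:-→d20:H6→d21:-→d22:-→d23:-→d24:-→d25:-→d26:H2→d27:-→d28:-→d29:-→d30:-→d31:-→d32:H3  best=H3

== LOOKUPS ==
["H6","H6","H1","H6","H3","H4","H3","H6","H3"]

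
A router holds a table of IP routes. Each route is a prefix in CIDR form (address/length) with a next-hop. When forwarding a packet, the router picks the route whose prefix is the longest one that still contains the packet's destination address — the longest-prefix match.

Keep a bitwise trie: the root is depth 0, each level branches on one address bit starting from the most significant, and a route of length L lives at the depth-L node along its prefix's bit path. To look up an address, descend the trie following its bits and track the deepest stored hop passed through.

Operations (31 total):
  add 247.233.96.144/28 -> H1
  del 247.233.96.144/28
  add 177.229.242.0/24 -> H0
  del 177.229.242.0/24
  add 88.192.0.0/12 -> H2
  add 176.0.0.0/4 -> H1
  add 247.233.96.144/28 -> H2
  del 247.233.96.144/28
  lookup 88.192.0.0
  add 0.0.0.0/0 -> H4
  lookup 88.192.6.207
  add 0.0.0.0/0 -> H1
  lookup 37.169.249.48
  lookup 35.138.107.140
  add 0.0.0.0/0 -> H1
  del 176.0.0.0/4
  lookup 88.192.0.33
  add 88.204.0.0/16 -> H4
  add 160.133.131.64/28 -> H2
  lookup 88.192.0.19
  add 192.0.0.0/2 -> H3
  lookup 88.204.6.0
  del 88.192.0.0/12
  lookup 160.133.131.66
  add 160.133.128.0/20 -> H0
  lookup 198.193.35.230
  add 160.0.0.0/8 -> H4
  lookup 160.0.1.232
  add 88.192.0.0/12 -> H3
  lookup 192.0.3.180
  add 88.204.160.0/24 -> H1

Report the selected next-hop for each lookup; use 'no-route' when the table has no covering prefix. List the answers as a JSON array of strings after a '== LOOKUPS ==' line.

Process each operation:
  add 247.233.96.144/28 -> H1 at depth 28
  - 247.233.96.144/28 clear@28
  add 177.229.242.0/24 -> H0 at depth 24
  - 177.229.242.0/24 clear@24
  add 88.192.0.0/12 -> H2 at depth 12
  add 176.0.0.0/4 -> H1 at depth 4
  add 247.233.96.144/28 -> H2 at depth 28
  - 247.233.96.144/28 clear@28
  lookup 88.192.0.0: bits 010110001100 walk d0:-→d1:-→d2:-→d3:-→d4:-→d5:-→d6:-→d7:-→d8:-→d9:-→d10:-→d11:-→d12:H2 -> H2
  add 0.0.0.0/0 -> H4 at depth 0
  lookup 88.192.6.207: bits 010110001100 walk d0:H4→d1:-→d2:-→d3:-→d4:-→d5:-→d6:-→d7:-→d8:-→d9:-→d10:-→d11:-→d12:H2 -> H2
  add 0.0.0.0/0 -> H1 at depth 0
  lookup 37.169.249.48: bits 0 walk d0:H1→d1:- -> H1
  lookup 35.138.107.140: bits 0 walk d0:H1→d1:- -> H1
  add 0.0.0.0/0 -> H1 at depth 0
  - 176.0.0.0/4 clear@4
  lookup 88.192.0.33: bits 010110001100 walk d0:H1→d1:-→d2:-→d3:-→d4:-→d5:-→d6:-→d7:-→d8:-→d9:-→d10:-→d11:-→d12:H2 -> H2
  add 88.204.0.0/16 -> H4 at depth 16
  add 160.133.131.64/28 -> H2 at depth 28
  lookup 88.192.0.19: bits 010110001100 walk d0:H1→d1:-→d2:-→d3:-→d4:-→d5:-→d6:-→d7:-→d8:-→d9:-→d10:-→d11:-→d12:H2 -> H2
  add 192.0.0.0/2 -> H3 at depth 2
  lookup 88.204.6.0: bits 0101100011001100 walk d0:H1→d1:-→d2:-→d3:-→d4:-→d5:-→d6:-→d7:-→d8:-→d9:-→d10:-→d11:-→d12:H2→d13:-→d14:-→d15:-→d16:H4 -> H4
  - 88.192.0.0/12 clear@12
  lookup 160.133.131.66: bits 1010000010000101100000110100 walk d0:H1→d1:-→d2:-→d3:-→d4:-→d5:-→d6:-→d7:-→d8:-→d9:-→d10:-→d11:-→d12:-→d13:-→d14:-→d15:-→d16:-→d17:-→d18:-→d19:-→d20:-→d21:-→d22:-→d23:-→d24:-→d25:-→d26:-→d27:-→d28:H2 -> H2
  add 160.133.128.0/20 -> H0 at depth 20
  lookup 198.193.35.230: bits 11 walk d0:H1→d1:-→d2:H3 -> H3
  add 160.0.0.0/8 -> H4 at depth 8
  lookup 160.0.1.232: bits 10100000 walk d0:H1→d1:-→d2:-→d3:-→d4:-→d5:-→d6:-→d7:-→d8:H4 -> H4
  add 88.192.0.0/12 -> H3 at depth 12
  lookup 192.0.3.180: bits 11 walk d0:H1→d1:-→d2:H3 -> H3
  add 88.204.160.0/24 -> H1 at depth 24

== LOOKUPS ==
["H2","H2","H1","H1","H2","H2","H4","H2","H3","H4","H3"]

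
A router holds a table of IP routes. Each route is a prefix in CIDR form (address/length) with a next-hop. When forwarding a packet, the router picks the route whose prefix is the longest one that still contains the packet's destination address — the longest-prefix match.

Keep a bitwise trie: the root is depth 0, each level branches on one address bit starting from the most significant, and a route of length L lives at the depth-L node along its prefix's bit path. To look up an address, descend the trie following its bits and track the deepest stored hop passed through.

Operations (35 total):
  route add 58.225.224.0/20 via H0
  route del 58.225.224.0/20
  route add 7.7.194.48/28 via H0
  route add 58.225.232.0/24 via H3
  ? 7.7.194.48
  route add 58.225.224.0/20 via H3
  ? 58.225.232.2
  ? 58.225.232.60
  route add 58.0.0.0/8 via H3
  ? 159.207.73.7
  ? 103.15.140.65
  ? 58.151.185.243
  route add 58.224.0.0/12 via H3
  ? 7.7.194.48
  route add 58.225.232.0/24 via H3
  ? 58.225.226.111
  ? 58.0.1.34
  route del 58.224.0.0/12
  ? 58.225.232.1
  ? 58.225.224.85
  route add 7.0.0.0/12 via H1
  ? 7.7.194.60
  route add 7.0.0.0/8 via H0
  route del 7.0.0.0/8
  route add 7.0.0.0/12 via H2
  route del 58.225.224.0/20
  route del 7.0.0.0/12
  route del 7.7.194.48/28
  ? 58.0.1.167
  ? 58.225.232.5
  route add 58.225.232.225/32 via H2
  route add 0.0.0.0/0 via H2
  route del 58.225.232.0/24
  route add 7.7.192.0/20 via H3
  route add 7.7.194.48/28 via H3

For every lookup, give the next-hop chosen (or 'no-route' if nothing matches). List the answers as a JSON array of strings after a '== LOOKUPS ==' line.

Apply in order:
  + 58.225.224.0/20 (H0) depth=20
  - 58.225.224.0/20 clear@20
  + 7.7.194.48/28 (H0) depth=28
  + 58.225.232.0/24 (H3) depth=24
  Q 7.7.194.48: descend 0000011100000111110000100011 ; hops seen [H0] ; pick H0
  + 58.225.224.0/20 (H3) depth=20
  Q 58.225.232.2: descend 001110101110000111101000 ; hops seen [H3,H3] ; pick H3
  Q 58.225.232.60: descend 001110101110000111101000 ; hops seen [H3,H3] ; pick H3
  + 58.0.0.0/8 (H3) depth=8
  Q 159.207.73.7: descend ε ; hops seen [∅] ; pick no-route
  Q 103.15.140.65: descend 0 ; hops seen [∅] ; pick no-route
  Q 58.151.185.243: descend 001110101 ; hops seen [H3] ; pick H3
  + 58.224.0.0/12 (H3) depth=12
  Q 7.7.194.48: descend 0000011100000111110000100011 ; hops seen [H0] ; pick H0
  + 58.225.232.0/24 (H3) depth=24
  Q 58.225.226.111: descend 00111010111000011110 ; hops seen [H3,H3,H3] ; pick H3
  Q 58.0.1.34: descend 00111010 ; hops seen [H3] ; pick H3
  - 58.224.0.0/12 clear@12
  Q 58.225.232.1: descend 001110101110000111101000 ; hops seen [H3,H3,H3] ; pick H3
  Q 58.225.224.85: descend 00111010111000011110 ; hops seen [H3,H3] ; pick H3
  + 7.0.0.0/12 (H1) depth=12
  Q 7.7.194.60: descend 0000011100000111110000100011 ; hops seen [H1,H0] ; pick H0
  + 7.0.0.0/8 (H0) depth=8
  - 7.0.0.0/8 clear@8
  + 7.0.0.0/12 (H2) depth=12
  - 58.225.224.0/20 clear@20
  - 7.0.0.0/12 clear@12
  - 7.7.194.48/28 clear@28
  Q 58.0.1.167: descend 00111010 ; hops seen [H3] ; pick H3
  Q 58.225.232.5: descend 001110101110000111101000 ; hops seen [H3,H3] ; pick H3
  + 58.225.232.225/32 (H2) depth=32
  + 0.0.0.0/0 (H2) depth=0
  - 58.225.232.0/24 clear@24
  + 7.7.192.0/20 (H3) depth=20
  + 7.7.194.48/28 (H3) depth=28

== LOOKUPS ==
["H0","H3","H3","no-route","no-route","H3","H0","H3","H3","H3","H3","H0","H3","H3"]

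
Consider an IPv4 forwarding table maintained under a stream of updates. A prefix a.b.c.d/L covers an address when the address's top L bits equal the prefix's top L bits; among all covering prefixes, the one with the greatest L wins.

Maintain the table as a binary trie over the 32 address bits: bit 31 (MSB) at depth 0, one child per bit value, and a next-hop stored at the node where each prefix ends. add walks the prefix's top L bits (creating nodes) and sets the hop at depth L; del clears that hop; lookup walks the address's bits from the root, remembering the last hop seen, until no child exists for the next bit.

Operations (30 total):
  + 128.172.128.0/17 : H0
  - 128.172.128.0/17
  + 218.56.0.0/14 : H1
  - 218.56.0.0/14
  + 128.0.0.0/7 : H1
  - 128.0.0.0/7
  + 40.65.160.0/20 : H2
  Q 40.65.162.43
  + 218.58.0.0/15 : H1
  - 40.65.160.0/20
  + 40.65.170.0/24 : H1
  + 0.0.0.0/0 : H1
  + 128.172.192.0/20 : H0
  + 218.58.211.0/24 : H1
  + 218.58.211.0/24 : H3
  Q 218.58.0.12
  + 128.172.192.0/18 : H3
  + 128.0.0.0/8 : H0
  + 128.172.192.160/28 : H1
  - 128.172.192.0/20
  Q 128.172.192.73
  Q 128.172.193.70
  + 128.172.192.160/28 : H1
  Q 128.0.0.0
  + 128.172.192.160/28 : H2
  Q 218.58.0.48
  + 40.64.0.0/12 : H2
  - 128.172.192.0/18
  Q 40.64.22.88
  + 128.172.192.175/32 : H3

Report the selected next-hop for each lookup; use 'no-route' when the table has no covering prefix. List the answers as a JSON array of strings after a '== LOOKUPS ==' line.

Trace:
  + 128.172.128.0/17 (H0) depth=17
  del 128.172.128.0/17 (clear depth 17)
  + 218.56.0.0/14 (H1) depth=14
  del 218.56.0.0/14 (clear depth 14)
  + 128.0.0.0/7 (H1) depth=7
  del 128.0.0.0/7 (clear depth 7)
  + 40.65.160.0/20 (H2) depth=20
  Q 40.65.162.43: descend 00101000010000011010 ; hops seen [H2] ; pick H2
  + 218.58.0.0/15 (H1) depth=15
  del 40.65.160.0/20 (clear depth 20)
  + 40.65.170.0/24 (H1) depth=24
  + 0.0.0.0/0 (H1) depth=0
  + 128.172.192.0/20 (H0) depth=20
  + 218.58.211.0/24 (H1) depth=24
  + 218.58.211.0/24 (H3) depth=24
  Q 218.58.0.12: descend 1101101000111010 ; hops seen [H1,H1] ; pick H1
  + 128.172.192.0/18 (H3) depth=18
  + 128.0.0.0/8 (H0) depth=8
  + 128.172.192.160/28 (H1) depth=28
  del 128.172.192.0/20 (clear depth 20)
  Q 128.172.192.73: descend 100000001010110011000000 ; hops seen [H1,H0,H3] ; pick H3
  Q 128.172.193.70: descend 10000000101011001100000 ; hops seen [H1,H0,H3] ; pick H3
  + 128.172.192.160/28 (H1) depth=28
  Q 128.0.0.0: descend 10000000 ; hops seen [H1,H0] ; pick H0
  + 128.172.192.160/28 (H2) depth=28
  Q 218.58.0.48: descend 1101101000111010 ; hops seen [H1,H1] ; pick H1
  + 40.64.0.0/12 (H2) depth=12
  del 128.172.192.0/18 (clear depth 18)
  Q 40.64.22.88: descend 001010000100000 ; hops seen [H1,H2] ; pick H2
  + 128.172.192.175/32 (H3) depth=32

== LOOKUPS ==
["H2","H1","H3","H3","H0","H1","H2"]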